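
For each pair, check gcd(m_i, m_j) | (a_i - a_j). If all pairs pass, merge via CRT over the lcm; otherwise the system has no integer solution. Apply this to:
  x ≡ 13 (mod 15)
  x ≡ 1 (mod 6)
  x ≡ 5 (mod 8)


Moduli 15, 6, 8 are not pairwise coprime, so CRT works modulo lcm(m_i) when all pairwise compatibility conditions hold.
Pairwise compatibility: gcd(m_i, m_j) must divide a_i - a_j for every pair.
Merge one congruence at a time:
  Start: x ≡ 13 (mod 15).
  Combine with x ≡ 1 (mod 6): gcd(15, 6) = 3; 1 - 13 = -12, which IS divisible by 3, so compatible.
    Write x = 13 + 15·t and substitute into x ≡ 1 (mod 6): 15·t ≡ 1 − 13 = -12 (mod 6).
    Divide the congruence (and modulus) by g = 3: 5·t ≡ -4 (mod 2).
    Reduce coefficients mod 2: 1·t ≡ 0 (mod 2).
    So t ≡ 0 (mod 2).
    Then x = 13 + 15·0 = 13, valid modulo lcm(15, 6) = 30: x ≡ 13 (mod 30).
  Combine with x ≡ 5 (mod 8): gcd(30, 8) = 2; 5 - 13 = -8, which IS divisible by 2, so compatible.
    Write x = 13 + 30·t and substitute into x ≡ 5 (mod 8): 30·t ≡ 5 − 13 = -8 (mod 8).
    Divide the congruence (and modulus) by g = 2: 15·t ≡ -4 (mod 4).
    Reduce coefficients mod 4: 3·t ≡ 0 (mod 4).
    The inverse of 3 mod 4 is 3 (since 3·3 = 9 = 2·4 + 1), so t ≡ 3·0 = 0 ≡ 0 (mod 4).
    Then x = 13 + 30·0 = 13, valid modulo lcm(30, 8) = 120: x ≡ 13 (mod 120).
Verify: 13 mod 15 = 13, 13 mod 6 = 1, 13 mod 8 = 5.

x ≡ 13 (mod 120).


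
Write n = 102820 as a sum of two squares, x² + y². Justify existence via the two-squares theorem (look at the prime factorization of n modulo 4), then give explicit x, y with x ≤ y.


Step 1: Factor n = 102820 = 2^2 · 5 · 53 · 97.
Step 2: Check the mod-4 condition on each prime factor: 2 = 2 (special); 5 ≡ 1 (mod 4), exponent 1; 53 ≡ 1 (mod 4), exponent 1; 97 ≡ 1 (mod 4), exponent 1.
All primes ≡ 3 (mod 4) appear to even exponent (or don't appear), so by the two-squares theorem n IS expressible as a sum of two squares.
Step 3: Build a representation. Group n = k² · m with k = 2 and m = 5 · 53 · 97 = 25705 (a product of primes ≡ 1 (mod 4)); a representation of m scales to one of n via (k·x)² + (k·y)² = k²(x² + y²). Each prime p ≡ 1 (mod 4) is itself a sum of two squares; find a² by testing p − a² for a perfect square:
  5: 5 − 1² = 4 = 2² ⇒ 5 = 1² + 2².
  53: 53 − 1² = 52, 53 − 2² = 49 = 7² ⇒ 53 = 2² + 7².
  97: 97 − 1² = 96, 97 − 2² = 93, 97 − 3² = 88, 97 − 4² = 81 = 9² ⇒ 97 = 4² + 9².
  Combine using the Brahmagupta–Fibonacci identity (a² + b²)(c² + d²) = (ac − bd)² + (ad + bc)² = (ac + bd)² + (ad − bc)²:
  5 · 53 = 265: from (1² + 2²)(2² + 7²), take (1·2 − 2·7, 1·7 + 2·2) = (2 − 14, 7 + 4) = (-12, 11); dropping signs (only squares matter) gives (12, 11); check 12² + 11² = 144 + 121 = 265 ✓.
  265 · 97 = 25705: from (12² + 11²)(4² + 9²), take (12·4 − 11·9, 12·9 + 11·4) = (48 − 99, 108 + 44) = (-51, 152); dropping signs (only squares matter) gives (51, 152); check 51² + 152² = 2601 + 23104 = 25705 ✓.
  Scale by k = 2: (2·51, 2·152) = (102, 304).
Step 4: Order so x ≤ y and verify: 102² + 304² = 10404 + 92416 = 102820 = n. ✓

n = 102820 = 102² + 304² (one valid representation with x ≤ y).


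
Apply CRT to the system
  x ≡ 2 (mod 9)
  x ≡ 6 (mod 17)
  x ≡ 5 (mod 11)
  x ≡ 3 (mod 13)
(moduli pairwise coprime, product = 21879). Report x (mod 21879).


Product of moduli M = 9 · 17 · 11 · 13 = 21879.
Merge one congruence at a time:
  Start: x ≡ 2 (mod 9).
  Combine with x ≡ 6 (mod 17); new modulus lcm = 153.
    Write x = 2 + 9·t and substitute into x ≡ 6 (mod 17): 9·t ≡ 6 − 2 = 4 (mod 17).
    The inverse of 9 mod 17 is 2 (since 9·2 = 18 = 1·17 + 1), so t ≡ 2·4 = 8 ≡ 8 (mod 17).
    Then x = 2 + 9·8 = 74, valid modulo lcm(9, 17) = 153: x ≡ 74 (mod 153).
  Combine with x ≡ 5 (mod 11); new modulus lcm = 1683.
    Write x = 74 + 153·t and substitute into x ≡ 5 (mod 11): 153·t ≡ 5 − 74 = -69 (mod 11).
    Reduce coefficients mod 11: 10·t ≡ 8 (mod 11).
    The inverse of 10 mod 11 is 10 (since 10·10 = 100 = 9·11 + 1), so t ≡ 10·8 = 80 ≡ 3 (mod 11).
    Then x = 74 + 153·3 = 533, valid modulo lcm(153, 11) = 1683: x ≡ 533 (mod 1683).
  Combine with x ≡ 3 (mod 13); new modulus lcm = 21879.
    Write x = 533 + 1683·t and substitute into x ≡ 3 (mod 13): 1683·t ≡ 3 − 533 = -530 (mod 13).
    Reduce coefficients mod 13: 6·t ≡ 3 (mod 13).
    The inverse of 6 mod 13 is 11 (since 6·11 = 66 = 5·13 + 1), so t ≡ 11·3 = 33 ≡ 7 (mod 13).
    Then x = 533 + 1683·7 = 12314, valid modulo lcm(1683, 13) = 21879: x ≡ 12314 (mod 21879).
Verify against each original: 12314 mod 9 = 2, 12314 mod 17 = 6, 12314 mod 11 = 5, 12314 mod 13 = 3.

x ≡ 12314 (mod 21879).


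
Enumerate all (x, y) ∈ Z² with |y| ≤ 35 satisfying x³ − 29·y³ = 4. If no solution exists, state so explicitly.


The equation is x³ - 29y³ = 4. For fixed y, x³ = 29·y³ + 4, so a solution requires the RHS to be a perfect cube.
Strategy: iterate y from -35 to 35, compute RHS = 29·y³ + 4, and check whether it is a (positive or negative) perfect cube.
Check small values of y:
  y = 0: RHS = 4 is not a perfect cube.
  y = 1: RHS = 33 is not a perfect cube.
  y = -1: RHS = -25 is not a perfect cube.
  y = 2: RHS = 236 is not a perfect cube.
  y = -2: RHS = -228 is not a perfect cube.
  y = 3: RHS = 787 is not a perfect cube.
  y = -3: RHS = -779 is not a perfect cube.
Continuing the search up to |y| = 35 finds no solutions either.
No (x, y) in the scanned range satisfies the equation.

No integer solutions with |y| ≤ 35.


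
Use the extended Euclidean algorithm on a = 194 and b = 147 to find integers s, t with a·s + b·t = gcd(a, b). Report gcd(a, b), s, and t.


Euclidean algorithm on (194, 147) — divide until remainder is 0:
  194 = 1 · 147 + 47
  147 = 3 · 47 + 6
  47 = 7 · 6 + 5
  6 = 1 · 5 + 1
  5 = 5 · 1 + 0
gcd(194, 147) = 1.
Track Bezout coefficients alongside the remainders: start with r₀ = 194 = a·1 + b·0 (s = 1, t = 0) and r₁ = 147 = a·0 + b·1 (s = 0, t = 1); each new remainder r_{k+1} = r_{k-1} − q_k·r_k inherits s_{k+1} = s_{k-1} − q_k·s_k, t_{k+1} = t_{k-1} − q_k·t_k, so r_k = a·s_k + b·t_k at every step:
  q = 1: r = 47, s = 1 − 1·0 = 1, t = 0 − 1·1 = -1  (check: 194·1 + 147·(-1) = 47)
  q = 3: r = 6, s = 0 − 3·1 = -3, t = 1 − 3·(-1) = 4  (check: 194·(-3) + 147·4 = 6)
  q = 7: r = 5, s = 1 − 7·(-3) = 22, t = -1 − 7·4 = -29  (check: 194·22 + 147·(-29) = 5)
  q = 1: r = 1, s = -3 − 1·22 = -25, t = 4 − 1·(-29) = 33  (check: 194·(-25) + 147·33 = 1)
The row with r = 1 (the gcd) gives the Bezout coefficients s = -25, t = 33.
Result: 194 · (-25) + 147 · (33) = 1.

gcd(194, 147) = 1; s = -25, t = 33 (check: 194·(-25) + 147·33 = 1).


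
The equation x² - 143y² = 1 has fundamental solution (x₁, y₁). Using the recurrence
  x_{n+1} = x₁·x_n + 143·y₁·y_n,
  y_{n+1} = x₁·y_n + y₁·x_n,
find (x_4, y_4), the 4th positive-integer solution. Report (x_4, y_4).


Step 1: Find the fundamental solution (x₁, y₁) of x² - 143y² = 1.
  Expand √143 as a continued fraction. a₀ = ⌊√143⌋ = 11; iterate m_{k+1} = d_k·a_k − m_k, d_{k+1} = (143 − m_{k+1}²)/d_k, a_{k+1} = ⌊(a₀ + m_{k+1})/d_{k+1}⌋ (starting m₀ = 0, d₀ = 1), with convergents p_k = a_k·p_{k-1} + p_{k-2}, q_k = a_k·q_{k-1} + q_{k-2} (p₋₁ = 1, q₋₁ = 0):
  k = 0: a₀ = 11; p₀/q₀ = 11/1; p₀² − 143·q₀² = 121 − 143 = -22.
  k = 1: m = 11, d = 22, a = ⌊(11 + 11)/22⌋ = 1; p/q = (1·11 + 1)/(1·1 + 0) = 12/1; p² − 143·q² = 144 − 143 = 1.
  The first convergent with p² − 143·q² = 1 gives the fundamental solution (x₁, y₁) = (12, 1).
Step 2: Apply the recurrence (x_{n+1}, y_{n+1}) = (x₁x_n + 143y₁y_n, x₁y_n + y₁x_n) repeatedly.
  From (x_1, y_1) = (12, 1): x_2 = 12·12 + 143·1·1 = 287; y_2 = 12·1 + 1·12 = 24.
  From (x_2, y_2) = (287, 24): x_3 = 12·287 + 143·1·24 = 6876; y_3 = 12·24 + 1·287 = 575.
  From (x_3, y_3) = (6876, 575): x_4 = 12·6876 + 143·1·575 = 164737; y_4 = 12·575 + 1·6876 = 13776.
Step 3: Verify x_4² - 143·y_4² = 27138279169 - 27138279168 = 1 (should be 1). ✓

(x_1, y_1) = (12, 1); (x_4, y_4) = (164737, 13776).


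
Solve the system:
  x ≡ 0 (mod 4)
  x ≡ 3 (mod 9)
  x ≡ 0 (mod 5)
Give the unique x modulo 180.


Moduli 4, 9, 5 are pairwise coprime; by CRT there is a unique solution modulo M = 4 · 9 · 5 = 180.
Solve pairwise, accumulating the modulus:
  Start with x ≡ 0 (mod 4).
  Combine with x ≡ 3 (mod 9): since gcd(4, 9) = 1, we get a unique residue mod 36.
    Write x = 0 + 4·t and substitute into x ≡ 3 (mod 9): 4·t ≡ 3 − 0 = 3 (mod 9).
    The inverse of 4 mod 9 is 7 (since 4·7 = 28 = 3·9 + 1), so t ≡ 7·3 = 21 ≡ 3 (mod 9).
    Then x = 0 + 4·3 = 12, valid modulo lcm(4, 9) = 36: x ≡ 12 (mod 36).
  Combine with x ≡ 0 (mod 5): since gcd(36, 5) = 1, we get a unique residue mod 180.
    Write x = 12 + 36·t and substitute into x ≡ 0 (mod 5): 36·t ≡ 0 − 12 = -12 (mod 5).
    Reduce coefficients mod 5: 1·t ≡ 3 (mod 5).
    So t ≡ 3 (mod 5).
    Then x = 12 + 36·3 = 120, valid modulo lcm(36, 5) = 180: x ≡ 120 (mod 180).
Verify: 120 mod 4 = 0 ✓, 120 mod 9 = 3 ✓, 120 mod 5 = 0 ✓.

x ≡ 120 (mod 180).


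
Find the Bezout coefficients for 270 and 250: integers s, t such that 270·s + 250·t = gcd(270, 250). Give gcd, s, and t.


Euclidean algorithm on (270, 250) — divide until remainder is 0:
  270 = 1 · 250 + 20
  250 = 12 · 20 + 10
  20 = 2 · 10 + 0
gcd(270, 250) = 10.
Track Bezout coefficients alongside the remainders: start with r₀ = 270 = a·1 + b·0 (s = 1, t = 0) and r₁ = 250 = a·0 + b·1 (s = 0, t = 1); each new remainder r_{k+1} = r_{k-1} − q_k·r_k inherits s_{k+1} = s_{k-1} − q_k·s_k, t_{k+1} = t_{k-1} − q_k·t_k, so r_k = a·s_k + b·t_k at every step:
  q = 1: r = 20, s = 1 − 1·0 = 1, t = 0 − 1·1 = -1  (check: 270·1 + 250·(-1) = 20)
  q = 12: r = 10, s = 0 − 12·1 = -12, t = 1 − 12·(-1) = 13  (check: 270·(-12) + 250·13 = 10)
The row with r = 10 (the gcd) gives the Bezout coefficients s = -12, t = 13.
Result: 270 · (-12) + 250 · (13) = 10.

gcd(270, 250) = 10; s = -12, t = 13 (check: 270·(-12) + 250·13 = 10).


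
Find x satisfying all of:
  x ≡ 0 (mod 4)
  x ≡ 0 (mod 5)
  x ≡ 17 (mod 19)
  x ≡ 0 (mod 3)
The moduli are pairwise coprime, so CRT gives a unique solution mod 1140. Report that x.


Product of moduli M = 4 · 5 · 19 · 3 = 1140.
Merge one congruence at a time:
  Start: x ≡ 0 (mod 4).
  Combine with x ≡ 0 (mod 5); new modulus lcm = 20.
    Write x = 0 + 4·t and substitute into x ≡ 0 (mod 5): 4·t ≡ 0 − 0 = 0 (mod 5).
    The inverse of 4 mod 5 is 4 (since 4·4 = 16 = 3·5 + 1), so t ≡ 4·0 = 0 ≡ 0 (mod 5).
    Then x = 0 + 4·0 = 0, valid modulo lcm(4, 5) = 20: x ≡ 0 (mod 20).
  Combine with x ≡ 17 (mod 19); new modulus lcm = 380.
    Write x = 0 + 20·t and substitute into x ≡ 17 (mod 19): 20·t ≡ 17 − 0 = 17 (mod 19).
    Reduce coefficients mod 19: 1·t ≡ 17 (mod 19).
    So t ≡ 17 (mod 19).
    Then x = 0 + 20·17 = 340, valid modulo lcm(20, 19) = 380: x ≡ 340 (mod 380).
  Combine with x ≡ 0 (mod 3); new modulus lcm = 1140.
    Write x = 340 + 380·t and substitute into x ≡ 0 (mod 3): 380·t ≡ 0 − 340 = -340 (mod 3).
    Reduce coefficients mod 3: 2·t ≡ 2 (mod 3).
    The inverse of 2 mod 3 is 2 (since 2·2 = 4 = 1·3 + 1), so t ≡ 2·2 = 4 ≡ 1 (mod 3).
    Then x = 340 + 380·1 = 720, valid modulo lcm(380, 3) = 1140: x ≡ 720 (mod 1140).
Verify against each original: 720 mod 4 = 0, 720 mod 5 = 0, 720 mod 19 = 17, 720 mod 3 = 0.

x ≡ 720 (mod 1140).


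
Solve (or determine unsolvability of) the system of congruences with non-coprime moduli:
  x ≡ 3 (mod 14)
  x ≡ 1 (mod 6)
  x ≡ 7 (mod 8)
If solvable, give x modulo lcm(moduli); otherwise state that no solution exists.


Moduli 14, 6, 8 are not pairwise coprime, so CRT works modulo lcm(m_i) when all pairwise compatibility conditions hold.
Pairwise compatibility: gcd(m_i, m_j) must divide a_i - a_j for every pair.
Merge one congruence at a time:
  Start: x ≡ 3 (mod 14).
  Combine with x ≡ 1 (mod 6): gcd(14, 6) = 2; 1 - 3 = -2, which IS divisible by 2, so compatible.
    Write x = 3 + 14·t and substitute into x ≡ 1 (mod 6): 14·t ≡ 1 − 3 = -2 (mod 6).
    Divide the congruence (and modulus) by g = 2: 7·t ≡ -1 (mod 3).
    Reduce coefficients mod 3: 1·t ≡ 2 (mod 3).
    So t ≡ 2 (mod 3).
    Then x = 3 + 14·2 = 31, valid modulo lcm(14, 6) = 42: x ≡ 31 (mod 42).
  Combine with x ≡ 7 (mod 8): gcd(42, 8) = 2; 7 - 31 = -24, which IS divisible by 2, so compatible.
    Write x = 31 + 42·t and substitute into x ≡ 7 (mod 8): 42·t ≡ 7 − 31 = -24 (mod 8).
    Divide the congruence (and modulus) by g = 2: 21·t ≡ -12 (mod 4).
    Reduce coefficients mod 4: 1·t ≡ 0 (mod 4).
    So t ≡ 0 (mod 4).
    Then x = 31 + 42·0 = 31, valid modulo lcm(42, 8) = 168: x ≡ 31 (mod 168).
Verify: 31 mod 14 = 3, 31 mod 6 = 1, 31 mod 8 = 7.

x ≡ 31 (mod 168).


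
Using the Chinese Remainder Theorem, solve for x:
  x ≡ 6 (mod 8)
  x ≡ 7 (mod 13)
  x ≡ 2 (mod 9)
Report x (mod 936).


Moduli 8, 13, 9 are pairwise coprime; by CRT there is a unique solution modulo M = 8 · 13 · 9 = 936.
Solve pairwise, accumulating the modulus:
  Start with x ≡ 6 (mod 8).
  Combine with x ≡ 7 (mod 13): since gcd(8, 13) = 1, we get a unique residue mod 104.
    Write x = 6 + 8·t and substitute into x ≡ 7 (mod 13): 8·t ≡ 7 − 6 = 1 (mod 13).
    The inverse of 8 mod 13 is 5 (since 8·5 = 40 = 3·13 + 1), so t ≡ 5·1 = 5 ≡ 5 (mod 13).
    Then x = 6 + 8·5 = 46, valid modulo lcm(8, 13) = 104: x ≡ 46 (mod 104).
  Combine with x ≡ 2 (mod 9): since gcd(104, 9) = 1, we get a unique residue mod 936.
    Write x = 46 + 104·t and substitute into x ≡ 2 (mod 9): 104·t ≡ 2 − 46 = -44 (mod 9).
    Reduce coefficients mod 9: 5·t ≡ 1 (mod 9).
    The inverse of 5 mod 9 is 2 (since 5·2 = 10 = 1·9 + 1), so t ≡ 2·1 = 2 ≡ 2 (mod 9).
    Then x = 46 + 104·2 = 254, valid modulo lcm(104, 9) = 936: x ≡ 254 (mod 936).
Verify: 254 mod 8 = 6 ✓, 254 mod 13 = 7 ✓, 254 mod 9 = 2 ✓.

x ≡ 254 (mod 936).


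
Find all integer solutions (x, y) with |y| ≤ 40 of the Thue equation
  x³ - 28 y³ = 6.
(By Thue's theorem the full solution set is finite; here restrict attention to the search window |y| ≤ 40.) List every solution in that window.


The equation is x³ - 28y³ = 6. For fixed y, x³ = 28·y³ + 6, so a solution requires the RHS to be a perfect cube.
Strategy: iterate y from -40 to 40, compute RHS = 28·y³ + 6, and check whether it is a (positive or negative) perfect cube.
Check small values of y:
  y = 0: RHS = 6 is not a perfect cube.
  y = 1: RHS = 34 is not a perfect cube.
  y = -1: RHS = -22 is not a perfect cube.
  y = 2: RHS = 230 is not a perfect cube.
  y = -2: RHS = -218 is not a perfect cube.
  y = 3: RHS = 762 is not a perfect cube.
  y = -3: RHS = -750 is not a perfect cube.
Continuing the search up to |y| = 40 finds no solutions either.
No (x, y) in the scanned range satisfies the equation.

No integer solutions with |y| ≤ 40.


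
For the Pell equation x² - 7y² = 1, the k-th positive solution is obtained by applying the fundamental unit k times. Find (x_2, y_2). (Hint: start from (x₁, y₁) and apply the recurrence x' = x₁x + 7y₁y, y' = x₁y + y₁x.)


Step 1: Find the fundamental solution (x₁, y₁) of x² - 7y² = 1.
  Expand √7 as a continued fraction. a₀ = ⌊√7⌋ = 2; iterate m_{k+1} = d_k·a_k − m_k, d_{k+1} = (7 − m_{k+1}²)/d_k, a_{k+1} = ⌊(a₀ + m_{k+1})/d_{k+1}⌋ (starting m₀ = 0, d₀ = 1), with convergents p_k = a_k·p_{k-1} + p_{k-2}, q_k = a_k·q_{k-1} + q_{k-2} (p₋₁ = 1, q₋₁ = 0):
  k = 0: a₀ = 2; p₀/q₀ = 2/1; p₀² − 7·q₀² = 4 − 7 = -3.
  k = 1: m = 2, d = 3, a = ⌊(2 + 2)/3⌋ = 1; p/q = (1·2 + 1)/(1·1 + 0) = 3/1; p² − 7·q² = 9 − 7 = 2.
  k = 2: m = 1, d = 2, a = ⌊(2 + 1)/2⌋ = 1; p/q = (1·3 + 2)/(1·1 + 1) = 5/2; p² − 7·q² = 25 − 28 = -3.
  k = 3: m = 1, d = 3, a = ⌊(2 + 1)/3⌋ = 1; p/q = (1·5 + 3)/(1·2 + 1) = 8/3; p² − 7·q² = 64 − 63 = 1.
  The first convergent with p² − 7·q² = 1 gives the fundamental solution (x₁, y₁) = (8, 3).
Step 2: Apply the recurrence (x_{n+1}, y_{n+1}) = (x₁x_n + 7y₁y_n, x₁y_n + y₁x_n) repeatedly.
  From (x_1, y_1) = (8, 3): x_2 = 8·8 + 7·3·3 = 127; y_2 = 8·3 + 3·8 = 48.
Step 3: Verify x_2² - 7·y_2² = 16129 - 16128 = 1 (should be 1). ✓

(x_1, y_1) = (8, 3); (x_2, y_2) = (127, 48).


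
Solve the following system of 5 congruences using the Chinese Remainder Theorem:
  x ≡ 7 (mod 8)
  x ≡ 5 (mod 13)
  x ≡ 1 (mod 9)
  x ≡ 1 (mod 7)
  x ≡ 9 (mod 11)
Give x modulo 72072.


Product of moduli M = 8 · 13 · 9 · 7 · 11 = 72072.
Merge one congruence at a time:
  Start: x ≡ 7 (mod 8).
  Combine with x ≡ 5 (mod 13); new modulus lcm = 104.
    Write x = 7 + 8·t and substitute into x ≡ 5 (mod 13): 8·t ≡ 5 − 7 = -2 (mod 13).
    Reduce coefficients mod 13: 8·t ≡ 11 (mod 13).
    The inverse of 8 mod 13 is 5 (since 8·5 = 40 = 3·13 + 1), so t ≡ 5·11 = 55 ≡ 3 (mod 13).
    Then x = 7 + 8·3 = 31, valid modulo lcm(8, 13) = 104: x ≡ 31 (mod 104).
  Combine with x ≡ 1 (mod 9); new modulus lcm = 936.
    Write x = 31 + 104·t and substitute into x ≡ 1 (mod 9): 104·t ≡ 1 − 31 = -30 (mod 9).
    Reduce coefficients mod 9: 5·t ≡ 6 (mod 9).
    The inverse of 5 mod 9 is 2 (since 5·2 = 10 = 1·9 + 1), so t ≡ 2·6 = 12 ≡ 3 (mod 9).
    Then x = 31 + 104·3 = 343, valid modulo lcm(104, 9) = 936: x ≡ 343 (mod 936).
  Combine with x ≡ 1 (mod 7); new modulus lcm = 6552.
    Write x = 343 + 936·t and substitute into x ≡ 1 (mod 7): 936·t ≡ 1 − 343 = -342 (mod 7).
    Reduce coefficients mod 7: 5·t ≡ 1 (mod 7).
    The inverse of 5 mod 7 is 3 (since 5·3 = 15 = 2·7 + 1), so t ≡ 3·1 = 3 ≡ 3 (mod 7).
    Then x = 343 + 936·3 = 3151, valid modulo lcm(936, 7) = 6552: x ≡ 3151 (mod 6552).
  Combine with x ≡ 9 (mod 11); new modulus lcm = 72072.
    Write x = 3151 + 6552·t and substitute into x ≡ 9 (mod 11): 6552·t ≡ 9 − 3151 = -3142 (mod 11).
    Reduce coefficients mod 11: 7·t ≡ 4 (mod 11).
    The inverse of 7 mod 11 is 8 (since 7·8 = 56 = 5·11 + 1), so t ≡ 8·4 = 32 ≡ 10 (mod 11).
    Then x = 3151 + 6552·10 = 68671, valid modulo lcm(6552, 11) = 72072: x ≡ 68671 (mod 72072).
Verify against each original: 68671 mod 8 = 7, 68671 mod 13 = 5, 68671 mod 9 = 1, 68671 mod 7 = 1, 68671 mod 11 = 9.

x ≡ 68671 (mod 72072).


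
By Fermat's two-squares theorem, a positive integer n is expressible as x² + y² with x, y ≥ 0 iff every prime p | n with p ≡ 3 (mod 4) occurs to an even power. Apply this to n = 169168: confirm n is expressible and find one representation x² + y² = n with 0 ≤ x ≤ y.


Step 1: Factor n = 169168 = 2^4 · 97 · 109.
Step 2: Check the mod-4 condition on each prime factor: 2 = 2 (special); 97 ≡ 1 (mod 4), exponent 1; 109 ≡ 1 (mod 4), exponent 1.
All primes ≡ 3 (mod 4) appear to even exponent (or don't appear), so by the two-squares theorem n IS expressible as a sum of two squares.
Step 3: Build a representation. Group n = k² · m with k = 4 and m = 97 · 109 = 10573 (a product of primes ≡ 1 (mod 4)); a representation of m scales to one of n via (k·x)² + (k·y)² = k²(x² + y²). Each prime p ≡ 1 (mod 4) is itself a sum of two squares; find a² by testing p − a² for a perfect square:
  97: 97 − 1² = 96, 97 − 2² = 93, 97 − 3² = 88, 97 − 4² = 81 = 9² ⇒ 97 = 4² + 9².
  109: 109 − 1² = 108, 109 − 2² = 105, 109 − 3² = 100 = 10² ⇒ 109 = 3² + 10².
  Combine using the Brahmagupta–Fibonacci identity (a² + b²)(c² + d²) = (ac − bd)² + (ad + bc)² = (ac + bd)² + (ad − bc)²:
  97 · 109 = 10573: from (4² + 9²)(3² + 10²), take (4·3 − 9·10, 4·10 + 9·3) = (12 − 90, 40 + 27) = (-78, 67); dropping signs (only squares matter) gives (78, 67); check 78² + 67² = 6084 + 4489 = 10573 ✓.
  Scale by k = 4: (4·78, 4·67) = (312, 268).
Step 4: Order so x ≤ y and verify: 268² + 312² = 71824 + 97344 = 169168 = n. ✓

n = 169168 = 268² + 312² (one valid representation with x ≤ y).


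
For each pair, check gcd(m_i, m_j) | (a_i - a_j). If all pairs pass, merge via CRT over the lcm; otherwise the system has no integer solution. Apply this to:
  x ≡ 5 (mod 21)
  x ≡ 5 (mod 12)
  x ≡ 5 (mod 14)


Moduli 21, 12, 14 are not pairwise coprime, so CRT works modulo lcm(m_i) when all pairwise compatibility conditions hold.
Pairwise compatibility: gcd(m_i, m_j) must divide a_i - a_j for every pair.
Merge one congruence at a time:
  Start: x ≡ 5 (mod 21).
  Combine with x ≡ 5 (mod 12): gcd(21, 12) = 3; 5 - 5 = 0, which IS divisible by 3, so compatible.
    Write x = 5 + 21·t and substitute into x ≡ 5 (mod 12): 21·t ≡ 5 − 5 = 0 (mod 12).
    Divide the congruence (and modulus) by g = 3: 7·t ≡ 0 (mod 4).
    Reduce coefficients mod 4: 3·t ≡ 0 (mod 4).
    The inverse of 3 mod 4 is 3 (since 3·3 = 9 = 2·4 + 1), so t ≡ 3·0 = 0 ≡ 0 (mod 4).
    Then x = 5 + 21·0 = 5, valid modulo lcm(21, 12) = 84: x ≡ 5 (mod 84).
  Combine with x ≡ 5 (mod 14): gcd(84, 14) = 14; 5 - 5 = 0, which IS divisible by 14, so compatible.
    Write x = 5 + 84·t and substitute into x ≡ 5 (mod 14): 84·t ≡ 5 − 5 = 0 (mod 14).
    Divide the congruence (and modulus) by g = 14: 6·t ≡ 0 (mod 1).
    Modulo 1 every t works; take t = 0.
    Then x = 5 + 84·0 = 5, valid modulo lcm(84, 14) = 84: x ≡ 5 (mod 84).
Verify: 5 mod 21 = 5, 5 mod 12 = 5, 5 mod 14 = 5.

x ≡ 5 (mod 84).


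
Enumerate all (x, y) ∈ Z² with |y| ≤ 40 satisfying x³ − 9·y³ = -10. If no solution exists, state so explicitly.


The equation is x³ - 9y³ = -10. For fixed y, x³ = 9·y³ − 10, so a solution requires the RHS to be a perfect cube.
Strategy: iterate y from -40 to 40, compute RHS = 9·y³ − 10, and check whether it is a (positive or negative) perfect cube.
Check small values of y:
  y = 0: RHS = -10 is not a perfect cube.
  y = 1: RHS = -1 = (-1)³ ⇒ x = -1 works.
  y = -1: RHS = -19 is not a perfect cube.
  y = 2: RHS = 62 is not a perfect cube.
  y = -2: RHS = -82 is not a perfect cube.
  y = 3: RHS = 233 is not a perfect cube.
  y = -3: RHS = -253 is not a perfect cube.
Continuing the search up to |y| = 40 finds no further solutions beyond those listed.
Collected solutions: (-1, 1).

Solutions (with |y| ≤ 40): (-1, 1).


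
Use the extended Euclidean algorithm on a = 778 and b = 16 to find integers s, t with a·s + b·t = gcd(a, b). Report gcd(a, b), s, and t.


Euclidean algorithm on (778, 16) — divide until remainder is 0:
  778 = 48 · 16 + 10
  16 = 1 · 10 + 6
  10 = 1 · 6 + 4
  6 = 1 · 4 + 2
  4 = 2 · 2 + 0
gcd(778, 16) = 2.
Track Bezout coefficients alongside the remainders: start with r₀ = 778 = a·1 + b·0 (s = 1, t = 0) and r₁ = 16 = a·0 + b·1 (s = 0, t = 1); each new remainder r_{k+1} = r_{k-1} − q_k·r_k inherits s_{k+1} = s_{k-1} − q_k·s_k, t_{k+1} = t_{k-1} − q_k·t_k, so r_k = a·s_k + b·t_k at every step:
  q = 48: r = 10, s = 1 − 48·0 = 1, t = 0 − 48·1 = -48  (check: 778·1 + 16·(-48) = 10)
  q = 1: r = 6, s = 0 − 1·1 = -1, t = 1 − 1·(-48) = 49  (check: 778·(-1) + 16·49 = 6)
  q = 1: r = 4, s = 1 − 1·(-1) = 2, t = -48 − 1·49 = -97  (check: 778·2 + 16·(-97) = 4)
  q = 1: r = 2, s = -1 − 1·2 = -3, t = 49 − 1·(-97) = 146  (check: 778·(-3) + 16·146 = 2)
The row with r = 2 (the gcd) gives the Bezout coefficients s = -3, t = 146.
Result: 778 · (-3) + 16 · (146) = 2.

gcd(778, 16) = 2; s = -3, t = 146 (check: 778·(-3) + 16·146 = 2).


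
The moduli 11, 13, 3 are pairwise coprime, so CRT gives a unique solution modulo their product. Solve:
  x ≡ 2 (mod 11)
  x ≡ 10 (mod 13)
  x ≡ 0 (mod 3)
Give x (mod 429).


Moduli 11, 13, 3 are pairwise coprime; by CRT there is a unique solution modulo M = 11 · 13 · 3 = 429.
Solve pairwise, accumulating the modulus:
  Start with x ≡ 2 (mod 11).
  Combine with x ≡ 10 (mod 13): since gcd(11, 13) = 1, we get a unique residue mod 143.
    Write x = 2 + 11·t and substitute into x ≡ 10 (mod 13): 11·t ≡ 10 − 2 = 8 (mod 13).
    The inverse of 11 mod 13 is 6 (since 11·6 = 66 = 5·13 + 1), so t ≡ 6·8 = 48 ≡ 9 (mod 13).
    Then x = 2 + 11·9 = 101, valid modulo lcm(11, 13) = 143: x ≡ 101 (mod 143).
  Combine with x ≡ 0 (mod 3): since gcd(143, 3) = 1, we get a unique residue mod 429.
    Write x = 101 + 143·t and substitute into x ≡ 0 (mod 3): 143·t ≡ 0 − 101 = -101 (mod 3).
    Reduce coefficients mod 3: 2·t ≡ 1 (mod 3).
    The inverse of 2 mod 3 is 2 (since 2·2 = 4 = 1·3 + 1), so t ≡ 2·1 = 2 ≡ 2 (mod 3).
    Then x = 101 + 143·2 = 387, valid modulo lcm(143, 3) = 429: x ≡ 387 (mod 429).
Verify: 387 mod 11 = 2 ✓, 387 mod 13 = 10 ✓, 387 mod 3 = 0 ✓.

x ≡ 387 (mod 429).


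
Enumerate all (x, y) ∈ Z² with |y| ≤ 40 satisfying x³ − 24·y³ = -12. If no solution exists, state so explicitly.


The equation is x³ - 24y³ = -12. For fixed y, x³ = 24·y³ − 12, so a solution requires the RHS to be a perfect cube.
Strategy: iterate y from -40 to 40, compute RHS = 24·y³ − 12, and check whether it is a (positive or negative) perfect cube.
Check small values of y:
  y = 0: RHS = -12 is not a perfect cube.
  y = 1: RHS = 12 is not a perfect cube.
  y = -1: RHS = -36 is not a perfect cube.
  y = 2: RHS = 180 is not a perfect cube.
  y = -2: RHS = -204 is not a perfect cube.
  y = 3: RHS = 636 is not a perfect cube.
  y = -3: RHS = -660 is not a perfect cube.
Continuing the search up to |y| = 40 finds no solutions either.
No (x, y) in the scanned range satisfies the equation.

No integer solutions with |y| ≤ 40.


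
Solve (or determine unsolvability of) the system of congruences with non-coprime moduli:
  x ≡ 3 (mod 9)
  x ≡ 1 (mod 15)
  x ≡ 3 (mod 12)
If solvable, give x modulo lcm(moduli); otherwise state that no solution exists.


Moduli 9, 15, 12 are not pairwise coprime, so CRT works modulo lcm(m_i) when all pairwise compatibility conditions hold.
Pairwise compatibility: gcd(m_i, m_j) must divide a_i - a_j for every pair.
Merge one congruence at a time:
  Start: x ≡ 3 (mod 9).
  Combine with x ≡ 1 (mod 15): gcd(9, 15) = 3, and 1 - 3 = -2 is NOT divisible by 3.
    ⇒ system is inconsistent (no integer solution).

No solution (the system is inconsistent).


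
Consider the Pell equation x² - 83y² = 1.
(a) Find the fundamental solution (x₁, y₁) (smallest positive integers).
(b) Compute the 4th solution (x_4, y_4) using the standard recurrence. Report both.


Step 1: Find the fundamental solution (x₁, y₁) of x² - 83y² = 1.
  Expand √83 as a continued fraction. a₀ = ⌊√83⌋ = 9; iterate m_{k+1} = d_k·a_k − m_k, d_{k+1} = (83 − m_{k+1}²)/d_k, a_{k+1} = ⌊(a₀ + m_{k+1})/d_{k+1}⌋ (starting m₀ = 0, d₀ = 1), with convergents p_k = a_k·p_{k-1} + p_{k-2}, q_k = a_k·q_{k-1} + q_{k-2} (p₋₁ = 1, q₋₁ = 0):
  k = 0: a₀ = 9; p₀/q₀ = 9/1; p₀² − 83·q₀² = 81 − 83 = -2.
  k = 1: m = 9, d = 2, a = ⌊(9 + 9)/2⌋ = 9; p/q = (9·9 + 1)/(9·1 + 0) = 82/9; p² − 83·q² = 6724 − 6723 = 1.
  The first convergent with p² − 83·q² = 1 gives the fundamental solution (x₁, y₁) = (82, 9).
Step 2: Apply the recurrence (x_{n+1}, y_{n+1}) = (x₁x_n + 83y₁y_n, x₁y_n + y₁x_n) repeatedly.
  From (x_1, y_1) = (82, 9): x_2 = 82·82 + 83·9·9 = 13447; y_2 = 82·9 + 9·82 = 1476.
  From (x_2, y_2) = (13447, 1476): x_3 = 82·13447 + 83·9·1476 = 2205226; y_3 = 82·1476 + 9·13447 = 242055.
  From (x_3, y_3) = (2205226, 242055): x_4 = 82·2205226 + 83·9·242055 = 361643617; y_4 = 82·242055 + 9·2205226 = 39695544.
Step 3: Verify x_4² - 83·y_4² = 130786105716842689 - 130786105716842688 = 1 (should be 1). ✓

(x_1, y_1) = (82, 9); (x_4, y_4) = (361643617, 39695544).


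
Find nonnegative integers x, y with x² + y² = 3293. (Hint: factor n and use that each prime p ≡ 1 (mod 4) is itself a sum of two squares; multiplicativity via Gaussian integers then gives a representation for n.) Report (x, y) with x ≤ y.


Step 1: Factor n = 3293 = 37 · 89.
Step 2: Check the mod-4 condition on each prime factor: 37 ≡ 1 (mod 4), exponent 1; 89 ≡ 1 (mod 4), exponent 1.
All primes ≡ 3 (mod 4) appear to even exponent (or don't appear), so by the two-squares theorem n IS expressible as a sum of two squares.
Step 3: Build a representation. Here n = 37 · 89 is a product of primes ≡ 1 (mod 4). Each prime p ≡ 1 (mod 4) is itself a sum of two squares; find a² by testing p − a² for a perfect square:
  37: 37 − 1² = 36 = 6² ⇒ 37 = 1² + 6².
  89: 89 − 1² = 88, 89 − 2² = 85, 89 − 3² = 80, 89 − 4² = 73, 89 − 5² = 64 = 8² ⇒ 89 = 5² + 8².
  Combine using the Brahmagupta–Fibonacci identity (a² + b²)(c² + d²) = (ac − bd)² + (ad + bc)² = (ac + bd)² + (ad − bc)²:
  37 · 89 = 3293: from (1² + 6²)(5² + 8²), take (1·5 − 6·8, 1·8 + 6·5) = (5 − 48, 8 + 30) = (-43, 38); dropping signs (only squares matter) gives (43, 38); check 43² + 38² = 1849 + 1444 = 3293 ✓.
Step 4: Order so x ≤ y and verify: 38² + 43² = 1444 + 1849 = 3293 = n. ✓

n = 3293 = 38² + 43² (one valid representation with x ≤ y).


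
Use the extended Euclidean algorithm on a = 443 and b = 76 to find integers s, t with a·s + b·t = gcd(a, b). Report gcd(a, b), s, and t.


Euclidean algorithm on (443, 76) — divide until remainder is 0:
  443 = 5 · 76 + 63
  76 = 1 · 63 + 13
  63 = 4 · 13 + 11
  13 = 1 · 11 + 2
  11 = 5 · 2 + 1
  2 = 2 · 1 + 0
gcd(443, 76) = 1.
Track Bezout coefficients alongside the remainders: start with r₀ = 443 = a·1 + b·0 (s = 1, t = 0) and r₁ = 76 = a·0 + b·1 (s = 0, t = 1); each new remainder r_{k+1} = r_{k-1} − q_k·r_k inherits s_{k+1} = s_{k-1} − q_k·s_k, t_{k+1} = t_{k-1} − q_k·t_k, so r_k = a·s_k + b·t_k at every step:
  q = 5: r = 63, s = 1 − 5·0 = 1, t = 0 − 5·1 = -5  (check: 443·1 + 76·(-5) = 63)
  q = 1: r = 13, s = 0 − 1·1 = -1, t = 1 − 1·(-5) = 6  (check: 443·(-1) + 76·6 = 13)
  q = 4: r = 11, s = 1 − 4·(-1) = 5, t = -5 − 4·6 = -29  (check: 443·5 + 76·(-29) = 11)
  q = 1: r = 2, s = -1 − 1·5 = -6, t = 6 − 1·(-29) = 35  (check: 443·(-6) + 76·35 = 2)
  q = 5: r = 1, s = 5 − 5·(-6) = 35, t = -29 − 5·35 = -204  (check: 443·35 + 76·(-204) = 1)
The row with r = 1 (the gcd) gives the Bezout coefficients s = 35, t = -204.
Result: 443 · (35) + 76 · (-204) = 1.

gcd(443, 76) = 1; s = 35, t = -204 (check: 443·35 + 76·(-204) = 1).


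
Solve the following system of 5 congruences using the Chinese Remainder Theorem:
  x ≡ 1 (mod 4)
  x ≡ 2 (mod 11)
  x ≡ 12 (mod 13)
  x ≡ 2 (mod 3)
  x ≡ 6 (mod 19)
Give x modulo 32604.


Product of moduli M = 4 · 11 · 13 · 3 · 19 = 32604.
Merge one congruence at a time:
  Start: x ≡ 1 (mod 4).
  Combine with x ≡ 2 (mod 11); new modulus lcm = 44.
    Write x = 1 + 4·t and substitute into x ≡ 2 (mod 11): 4·t ≡ 2 − 1 = 1 (mod 11).
    The inverse of 4 mod 11 is 3 (since 4·3 = 12 = 1·11 + 1), so t ≡ 3·1 = 3 ≡ 3 (mod 11).
    Then x = 1 + 4·3 = 13, valid modulo lcm(4, 11) = 44: x ≡ 13 (mod 44).
  Combine with x ≡ 12 (mod 13); new modulus lcm = 572.
    Write x = 13 + 44·t and substitute into x ≡ 12 (mod 13): 44·t ≡ 12 − 13 = -1 (mod 13).
    Reduce coefficients mod 13: 5·t ≡ 12 (mod 13).
    The inverse of 5 mod 13 is 8 (since 5·8 = 40 = 3·13 + 1), so t ≡ 8·12 = 96 ≡ 5 (mod 13).
    Then x = 13 + 44·5 = 233, valid modulo lcm(44, 13) = 572: x ≡ 233 (mod 572).
  Combine with x ≡ 2 (mod 3); new modulus lcm = 1716.
    Write x = 233 + 572·t and substitute into x ≡ 2 (mod 3): 572·t ≡ 2 − 233 = -231 (mod 3).
    Reduce coefficients mod 3: 2·t ≡ 0 (mod 3).
    The inverse of 2 mod 3 is 2 (since 2·2 = 4 = 1·3 + 1), so t ≡ 2·0 = 0 ≡ 0 (mod 3).
    Then x = 233 + 572·0 = 233, valid modulo lcm(572, 3) = 1716: x ≡ 233 (mod 1716).
  Combine with x ≡ 6 (mod 19); new modulus lcm = 32604.
    Write x = 233 + 1716·t and substitute into x ≡ 6 (mod 19): 1716·t ≡ 6 − 233 = -227 (mod 19).
    Reduce coefficients mod 19: 6·t ≡ 1 (mod 19).
    The inverse of 6 mod 19 is 16 (since 6·16 = 96 = 5·19 + 1), so t ≡ 16·1 = 16 ≡ 16 (mod 19).
    Then x = 233 + 1716·16 = 27689, valid modulo lcm(1716, 19) = 32604: x ≡ 27689 (mod 32604).
Verify against each original: 27689 mod 4 = 1, 27689 mod 11 = 2, 27689 mod 13 = 12, 27689 mod 3 = 2, 27689 mod 19 = 6.

x ≡ 27689 (mod 32604).


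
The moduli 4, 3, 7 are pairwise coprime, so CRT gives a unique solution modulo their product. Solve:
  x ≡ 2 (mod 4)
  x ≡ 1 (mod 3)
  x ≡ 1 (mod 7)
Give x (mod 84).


Moduli 4, 3, 7 are pairwise coprime; by CRT there is a unique solution modulo M = 4 · 3 · 7 = 84.
Solve pairwise, accumulating the modulus:
  Start with x ≡ 2 (mod 4).
  Combine with x ≡ 1 (mod 3): since gcd(4, 3) = 1, we get a unique residue mod 12.
    Write x = 2 + 4·t and substitute into x ≡ 1 (mod 3): 4·t ≡ 1 − 2 = -1 (mod 3).
    Reduce coefficients mod 3: 1·t ≡ 2 (mod 3).
    So t ≡ 2 (mod 3).
    Then x = 2 + 4·2 = 10, valid modulo lcm(4, 3) = 12: x ≡ 10 (mod 12).
  Combine with x ≡ 1 (mod 7): since gcd(12, 7) = 1, we get a unique residue mod 84.
    Write x = 10 + 12·t and substitute into x ≡ 1 (mod 7): 12·t ≡ 1 − 10 = -9 (mod 7).
    Reduce coefficients mod 7: 5·t ≡ 5 (mod 7).
    The inverse of 5 mod 7 is 3 (since 5·3 = 15 = 2·7 + 1), so t ≡ 3·5 = 15 ≡ 1 (mod 7).
    Then x = 10 + 12·1 = 22, valid modulo lcm(12, 7) = 84: x ≡ 22 (mod 84).
Verify: 22 mod 4 = 2 ✓, 22 mod 3 = 1 ✓, 22 mod 7 = 1 ✓.

x ≡ 22 (mod 84).


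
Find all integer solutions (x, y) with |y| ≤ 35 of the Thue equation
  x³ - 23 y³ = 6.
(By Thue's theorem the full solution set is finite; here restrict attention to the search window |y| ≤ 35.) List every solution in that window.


The equation is x³ - 23y³ = 6. For fixed y, x³ = 23·y³ + 6, so a solution requires the RHS to be a perfect cube.
Strategy: iterate y from -35 to 35, compute RHS = 23·y³ + 6, and check whether it is a (positive or negative) perfect cube.
Check small values of y:
  y = 0: RHS = 6 is not a perfect cube.
  y = 1: RHS = 29 is not a perfect cube.
  y = -1: RHS = -17 is not a perfect cube.
  y = 2: RHS = 190 is not a perfect cube.
  y = -2: RHS = -178 is not a perfect cube.
  y = 3: RHS = 627 is not a perfect cube.
  y = -3: RHS = -615 is not a perfect cube.
Continuing the search up to |y| = 35 finds no solutions either.
No (x, y) in the scanned range satisfies the equation.

No integer solutions with |y| ≤ 35.


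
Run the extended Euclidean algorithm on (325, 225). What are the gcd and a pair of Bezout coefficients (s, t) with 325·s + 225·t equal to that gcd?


Euclidean algorithm on (325, 225) — divide until remainder is 0:
  325 = 1 · 225 + 100
  225 = 2 · 100 + 25
  100 = 4 · 25 + 0
gcd(325, 225) = 25.
Track Bezout coefficients alongside the remainders: start with r₀ = 325 = a·1 + b·0 (s = 1, t = 0) and r₁ = 225 = a·0 + b·1 (s = 0, t = 1); each new remainder r_{k+1} = r_{k-1} − q_k·r_k inherits s_{k+1} = s_{k-1} − q_k·s_k, t_{k+1} = t_{k-1} − q_k·t_k, so r_k = a·s_k + b·t_k at every step:
  q = 1: r = 100, s = 1 − 1·0 = 1, t = 0 − 1·1 = -1  (check: 325·1 + 225·(-1) = 100)
  q = 2: r = 25, s = 0 − 2·1 = -2, t = 1 − 2·(-1) = 3  (check: 325·(-2) + 225·3 = 25)
The row with r = 25 (the gcd) gives the Bezout coefficients s = -2, t = 3.
Result: 325 · (-2) + 225 · (3) = 25.

gcd(325, 225) = 25; s = -2, t = 3 (check: 325·(-2) + 225·3 = 25).


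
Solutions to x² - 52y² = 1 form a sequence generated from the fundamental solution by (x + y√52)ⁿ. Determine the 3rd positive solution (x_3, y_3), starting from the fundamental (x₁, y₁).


Step 1: Find the fundamental solution (x₁, y₁) of x² - 52y² = 1.
  Expand √52 as a continued fraction. a₀ = ⌊√52⌋ = 7; iterate m_{k+1} = d_k·a_k − m_k, d_{k+1} = (52 − m_{k+1}²)/d_k, a_{k+1} = ⌊(a₀ + m_{k+1})/d_{k+1}⌋ (starting m₀ = 0, d₀ = 1), with convergents p_k = a_k·p_{k-1} + p_{k-2}, q_k = a_k·q_{k-1} + q_{k-2} (p₋₁ = 1, q₋₁ = 0):
  k = 0: a₀ = 7; p₀/q₀ = 7/1; p₀² − 52·q₀² = 49 − 52 = -3.
  k = 1: m = 7, d = 3, a = ⌊(7 + 7)/3⌋ = 4; p/q = (4·7 + 1)/(4·1 + 0) = 29/4; p² − 52·q² = 841 − 832 = 9.
  k = 2: m = 5, d = 9, a = ⌊(7 + 5)/9⌋ = 1; p/q = (1·29 + 7)/(1·4 + 1) = 36/5; p² − 52·q² = 1296 − 1300 = -4.
  k = 3: m = 4, d = 4, a = ⌊(7 + 4)/4⌋ = 2; p/q = (2·36 + 29)/(2·5 + 4) = 101/14; p² − 52·q² = 10201 − 10192 = 9.
  k = 4: m = 4, d = 9, a = ⌊(7 + 4)/9⌋ = 1; p/q = (1·101 + 36)/(1·14 + 5) = 137/19; p² − 52·q² = 18769 − 18772 = -3.
  k = 5: m = 5, d = 3, a = ⌊(7 + 5)/3⌋ = 4; p/q = (4·137 + 101)/(4·19 + 14) = 649/90; p² − 52·q² = 421201 − 421200 = 1.
  The first convergent with p² − 52·q² = 1 gives the fundamental solution (x₁, y₁) = (649, 90).
Step 2: Apply the recurrence (x_{n+1}, y_{n+1}) = (x₁x_n + 52y₁y_n, x₁y_n + y₁x_n) repeatedly.
  From (x_1, y_1) = (649, 90): x_2 = 649·649 + 52·90·90 = 842401; y_2 = 649·90 + 90·649 = 116820.
  From (x_2, y_2) = (842401, 116820): x_3 = 649·842401 + 52·90·116820 = 1093435849; y_3 = 649·116820 + 90·842401 = 151632270.
Step 3: Verify x_3² - 52·y_3² = 1195601955878350801 - 1195601955878350800 = 1 (should be 1). ✓

(x_1, y_1) = (649, 90); (x_3, y_3) = (1093435849, 151632270).


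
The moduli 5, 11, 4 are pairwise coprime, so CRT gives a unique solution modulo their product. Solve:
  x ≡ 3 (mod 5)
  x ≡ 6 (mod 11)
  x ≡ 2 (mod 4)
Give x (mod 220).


Moduli 5, 11, 4 are pairwise coprime; by CRT there is a unique solution modulo M = 5 · 11 · 4 = 220.
Solve pairwise, accumulating the modulus:
  Start with x ≡ 3 (mod 5).
  Combine with x ≡ 6 (mod 11): since gcd(5, 11) = 1, we get a unique residue mod 55.
    Write x = 3 + 5·t and substitute into x ≡ 6 (mod 11): 5·t ≡ 6 − 3 = 3 (mod 11).
    The inverse of 5 mod 11 is 9 (since 5·9 = 45 = 4·11 + 1), so t ≡ 9·3 = 27 ≡ 5 (mod 11).
    Then x = 3 + 5·5 = 28, valid modulo lcm(5, 11) = 55: x ≡ 28 (mod 55).
  Combine with x ≡ 2 (mod 4): since gcd(55, 4) = 1, we get a unique residue mod 220.
    Write x = 28 + 55·t and substitute into x ≡ 2 (mod 4): 55·t ≡ 2 − 28 = -26 (mod 4).
    Reduce coefficients mod 4: 3·t ≡ 2 (mod 4).
    The inverse of 3 mod 4 is 3 (since 3·3 = 9 = 2·4 + 1), so t ≡ 3·2 = 6 ≡ 2 (mod 4).
    Then x = 28 + 55·2 = 138, valid modulo lcm(55, 4) = 220: x ≡ 138 (mod 220).
Verify: 138 mod 5 = 3 ✓, 138 mod 11 = 6 ✓, 138 mod 4 = 2 ✓.

x ≡ 138 (mod 220).


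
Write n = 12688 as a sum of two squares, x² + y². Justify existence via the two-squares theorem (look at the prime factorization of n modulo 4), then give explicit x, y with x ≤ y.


Step 1: Factor n = 12688 = 2^4 · 13 · 61.
Step 2: Check the mod-4 condition on each prime factor: 2 = 2 (special); 13 ≡ 1 (mod 4), exponent 1; 61 ≡ 1 (mod 4), exponent 1.
All primes ≡ 3 (mod 4) appear to even exponent (or don't appear), so by the two-squares theorem n IS expressible as a sum of two squares.
Step 3: Build a representation. Group n = k² · m with k = 4 and m = 13 · 61 = 793 (a product of primes ≡ 1 (mod 4)); a representation of m scales to one of n via (k·x)² + (k·y)² = k²(x² + y²). Each prime p ≡ 1 (mod 4) is itself a sum of two squares; find a² by testing p − a² for a perfect square:
  13: 13 − 1² = 12, 13 − 2² = 9 = 3² ⇒ 13 = 2² + 3².
  61: 61 − 1² = 60, 61 − 2² = 57, 61 − 3² = 52, 61 − 4² = 45, 61 − 5² = 36 = 6² ⇒ 61 = 5² + 6².
  Combine using the Brahmagupta–Fibonacci identity (a² + b²)(c² + d²) = (ac − bd)² + (ad + bc)² = (ac + bd)² + (ad − bc)²:
  13 · 61 = 793: from (2² + 3²)(5² + 6²), take (2·5 − 3·6, 2·6 + 3·5) = (10 − 18, 12 + 15) = (-8, 27); dropping signs (only squares matter) gives (8, 27); check 8² + 27² = 64 + 729 = 793 ✓.
  Scale by k = 4: (4·8, 4·27) = (32, 108).
Step 4: Order so x ≤ y and verify: 32² + 108² = 1024 + 11664 = 12688 = n. ✓

n = 12688 = 32² + 108² (one valid representation with x ≤ y).
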